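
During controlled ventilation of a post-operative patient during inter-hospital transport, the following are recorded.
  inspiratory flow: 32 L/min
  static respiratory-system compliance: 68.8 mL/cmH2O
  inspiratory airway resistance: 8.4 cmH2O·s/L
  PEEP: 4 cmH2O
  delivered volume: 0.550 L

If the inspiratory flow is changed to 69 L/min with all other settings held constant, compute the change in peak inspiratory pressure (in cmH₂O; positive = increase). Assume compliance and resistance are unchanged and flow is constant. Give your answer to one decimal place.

5.2

Flow: 32 L/min ÷ 60 = 0.5333 L/s.
New flow: 69 L/min ÷ 60 = 1.15 L/s.
PIP = Vt/C + R·V̇ + PEEP (constant-flow equation of motion).
Only the resistive term changes: ΔPIP = R × ΔV̇ = 8.4 × (1.15 − 0.5333) = 8.4 × 0.6167 = 5.18 cmH2O.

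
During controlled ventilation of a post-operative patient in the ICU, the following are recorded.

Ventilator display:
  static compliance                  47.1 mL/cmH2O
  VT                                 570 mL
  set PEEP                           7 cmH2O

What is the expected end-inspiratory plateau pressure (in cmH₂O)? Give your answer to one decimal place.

19.1

Pplat = PEEP + Vt / Cstat = 7 + 570 / 47.1 = 7 + 12.102 = 19.102 cmH2O.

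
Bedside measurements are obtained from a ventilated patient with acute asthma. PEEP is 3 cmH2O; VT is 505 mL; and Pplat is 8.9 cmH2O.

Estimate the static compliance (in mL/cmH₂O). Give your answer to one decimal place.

85.6

Cstat = Vt / (Pplat − PEEP) = 505 / (8.9 − 3) = 505 / 5.9 = 85.593 mL/cmH2O.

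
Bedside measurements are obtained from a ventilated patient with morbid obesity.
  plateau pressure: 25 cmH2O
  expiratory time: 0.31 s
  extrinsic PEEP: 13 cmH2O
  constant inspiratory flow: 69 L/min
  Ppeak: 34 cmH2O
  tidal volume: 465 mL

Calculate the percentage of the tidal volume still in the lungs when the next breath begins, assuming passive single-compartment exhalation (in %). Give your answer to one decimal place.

Flow: 69 L/min ÷ 60 = 1.15 L/s.
R = (PIP − Pplat)/V̇ = (34 − 25) / 1.15 = 9.0/1.15 = 7.826 cmH2O·s/L.
C = Vt/(Pplat − PEEP) = 465.0 / (25 − 13) = 465.0/12.0 = 38.75 mL/cmH2O.
τ = R × C = 7.826 × 0.03875 L/cmH2O = 0.3033 s.
Fraction remaining at end-expiration = e^(−Te/τ) = e^(−0.31/0.3033) = 0.3598 → 35.98%.

36.0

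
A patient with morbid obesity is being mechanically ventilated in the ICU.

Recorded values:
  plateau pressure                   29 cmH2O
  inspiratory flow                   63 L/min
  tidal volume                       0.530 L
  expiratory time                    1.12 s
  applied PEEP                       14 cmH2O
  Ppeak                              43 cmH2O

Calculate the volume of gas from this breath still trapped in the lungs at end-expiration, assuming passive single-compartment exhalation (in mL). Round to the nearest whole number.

49

Flow: 63 L/min ÷ 60 = 1.05 L/s.
R = (PIP − Pplat)/V̇ = (43 − 29) / 1.05 = 14.0/1.05 = 13.333 cmH2O·s/L.
C = Vt/(Pplat − PEEP) = 530.0 / (29 − 14) = 530.0/15.0 = 35.333 mL/cmH2O.
τ = R × C = 13.333 × 0.03533 L/cmH2O = 0.4711 s.
Fraction remaining = e^(−Te/τ) = e^(−1.12/0.4711) = 0.09279.
Trapped volume = 530.0 × 0.09279 = 49.179 mL.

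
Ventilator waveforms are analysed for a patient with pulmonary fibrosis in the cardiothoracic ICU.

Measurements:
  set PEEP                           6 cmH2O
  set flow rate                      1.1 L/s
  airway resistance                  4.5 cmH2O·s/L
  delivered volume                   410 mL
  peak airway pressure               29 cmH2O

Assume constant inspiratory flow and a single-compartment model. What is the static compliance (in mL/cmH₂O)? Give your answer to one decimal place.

22.7

Equation of motion (constant flow): PIP = Vt/C + R·V̇ + PEEP.
Vt/C = PIP − R·V̇ − PEEP = 29 − 4.5×1.1 − 6 = 29 − 4.95 − 6 = 18.05 cmH2O.
C = Vt / 18.05 = 410 / 18.05 = 22.715 mL/cmH2O.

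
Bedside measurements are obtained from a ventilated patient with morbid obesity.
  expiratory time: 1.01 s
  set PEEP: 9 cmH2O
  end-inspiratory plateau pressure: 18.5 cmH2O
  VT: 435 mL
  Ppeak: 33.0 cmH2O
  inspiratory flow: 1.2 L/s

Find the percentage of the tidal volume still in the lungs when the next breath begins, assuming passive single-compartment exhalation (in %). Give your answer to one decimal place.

16.1

R = (PIP − Pplat)/V̇ = (33.0 − 18.5) / 1.2 = 14.5/1.2 = 12.083 cmH2O·s/L.
C = Vt/(Pplat − PEEP) = 435.0 / (18.5 − 9) = 435.0/9.5 = 45.789 mL/cmH2O.
τ = R × C = 12.083 × 0.04579 L/cmH2O = 0.5533 s.
Fraction remaining at end-expiration = e^(−Te/τ) = e^(−1.01/0.5533) = 0.1612 → 16.12%.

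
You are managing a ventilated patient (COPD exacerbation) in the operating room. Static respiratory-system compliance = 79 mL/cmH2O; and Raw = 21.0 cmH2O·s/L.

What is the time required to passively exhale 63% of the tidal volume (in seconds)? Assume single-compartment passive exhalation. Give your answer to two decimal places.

τ = R × C = 21.0 × 79 mL/cmH2O = 21.0 × 0.079 L/cmH2O = 1.659 s.
Exhaled fraction f = 1 − e^(−t/τ) → t = −τ·ln(1 − f) = −1.659·ln(0.37) = 1.649 s.

1.65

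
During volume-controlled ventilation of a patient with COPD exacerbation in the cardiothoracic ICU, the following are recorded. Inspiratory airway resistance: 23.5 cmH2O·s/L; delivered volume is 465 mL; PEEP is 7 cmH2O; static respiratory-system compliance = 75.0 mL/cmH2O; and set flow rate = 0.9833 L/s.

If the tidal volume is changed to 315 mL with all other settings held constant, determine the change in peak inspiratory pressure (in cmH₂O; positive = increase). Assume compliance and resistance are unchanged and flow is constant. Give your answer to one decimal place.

-2.0

PIP = Vt/C + R·V̇ + PEEP (constant-flow equation of motion).
Only the elastic term changes: ΔPIP = ΔVt / C = (315 − 465) / 75.0 = -2.0 cmH2O.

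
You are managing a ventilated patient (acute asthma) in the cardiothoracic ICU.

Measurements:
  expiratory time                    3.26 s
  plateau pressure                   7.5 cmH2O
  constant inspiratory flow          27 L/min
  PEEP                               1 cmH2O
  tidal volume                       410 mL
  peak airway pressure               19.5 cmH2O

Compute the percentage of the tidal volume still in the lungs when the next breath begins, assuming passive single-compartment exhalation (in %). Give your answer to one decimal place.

Flow: 27 L/min ÷ 60 = 0.45 L/s.
R = (PIP − Pplat)/V̇ = (19.5 − 7.5) / 0.45 = 12.0/0.45 = 26.667 cmH2O·s/L.
C = Vt/(Pplat − PEEP) = 410.0 / (7.5 − 1) = 410.0/6.5 = 63.077 mL/cmH2O.
τ = R × C = 26.667 × 0.06308 L/cmH2O = 1.682 s.
Fraction remaining at end-expiration = e^(−Te/τ) = e^(−3.26/1.682) = 0.144 → 14.4%.

14.4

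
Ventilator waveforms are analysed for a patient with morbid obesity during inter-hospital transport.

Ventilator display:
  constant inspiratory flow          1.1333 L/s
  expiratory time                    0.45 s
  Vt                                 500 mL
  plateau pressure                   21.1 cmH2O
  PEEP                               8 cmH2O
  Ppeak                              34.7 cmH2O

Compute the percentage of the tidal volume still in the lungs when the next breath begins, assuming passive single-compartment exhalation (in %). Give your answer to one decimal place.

37.4

R = (PIP − Pplat)/V̇ = (34.7 − 21.1) / 1.1333 = 13.6/1.1333 = 12.0 cmH2O·s/L.
C = Vt/(Pplat − PEEP) = 500.0 / (21.1 − 8) = 500.0/13.1 = 38.168 mL/cmH2O.
τ = R × C = 12.0 × 0.03817 L/cmH2O = 0.458 s.
Fraction remaining at end-expiration = e^(−Te/τ) = e^(−0.45/0.458) = 0.3744 → 37.44%.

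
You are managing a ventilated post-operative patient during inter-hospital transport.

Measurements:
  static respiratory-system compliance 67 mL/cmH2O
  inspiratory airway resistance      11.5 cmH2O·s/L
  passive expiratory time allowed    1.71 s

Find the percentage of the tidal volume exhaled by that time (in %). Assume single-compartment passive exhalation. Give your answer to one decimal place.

89.1

τ = R × C = 11.5 × 67 mL/cmH2O = 11.5 × 0.067 L/cmH2O = 0.7705 s.
Passive exhalation: V(t)/V₀ = e^(−t/τ) = e^(−1.71/0.7705) = 0.1087.
Fraction exhaled = 1 − 0.1087 = 0.8913 → 89.13%.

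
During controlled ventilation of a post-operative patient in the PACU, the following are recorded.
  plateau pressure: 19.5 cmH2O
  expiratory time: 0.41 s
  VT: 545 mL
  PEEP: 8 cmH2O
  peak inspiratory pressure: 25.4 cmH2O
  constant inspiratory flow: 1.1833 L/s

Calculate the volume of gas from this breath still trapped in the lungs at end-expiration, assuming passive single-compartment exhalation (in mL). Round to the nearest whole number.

96

R = (PIP − Pplat)/V̇ = (25.4 − 19.5) / 1.1833 = 5.9/1.1833 = 4.986 cmH2O·s/L.
C = Vt/(Pplat − PEEP) = 545.0 / (19.5 − 8) = 545.0/11.5 = 47.391 mL/cmH2O.
τ = R × C = 4.986 × 0.04739 L/cmH2O = 0.2363 s.
Fraction remaining = e^(−Te/τ) = e^(−0.41/0.2363) = 0.1764.
Trapped volume = 545.0 × 0.1764 = 96.138 mL.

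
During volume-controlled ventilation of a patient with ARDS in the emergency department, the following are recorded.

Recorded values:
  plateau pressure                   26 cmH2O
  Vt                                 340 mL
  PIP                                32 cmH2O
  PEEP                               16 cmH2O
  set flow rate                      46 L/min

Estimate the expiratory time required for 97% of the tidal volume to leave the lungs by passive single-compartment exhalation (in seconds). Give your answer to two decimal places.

Flow: 46 L/min ÷ 60 = 0.7667 L/s.
R = (PIP − Pplat)/V̇ = (32 − 26) / 0.7667 = 6.0/0.7667 = 7.826 cmH2O·s/L.
C = Vt/(Pplat − PEEP) = 340.0 / (26 − 16) = 340.0/10.0 = 34.0 mL/cmH2O.
τ = R × C = 7.826 × 0.034 L/cmH2O = 0.2661 s.
t = −τ·ln(1 − 0.97) = −0.2661·ln(0.03) = 0.9331 s.

0.93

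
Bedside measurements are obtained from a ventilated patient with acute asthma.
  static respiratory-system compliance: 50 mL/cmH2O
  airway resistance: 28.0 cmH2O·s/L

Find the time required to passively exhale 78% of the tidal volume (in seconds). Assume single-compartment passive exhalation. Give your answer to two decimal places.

2.12

τ = R × C = 28.0 × 50 mL/cmH2O = 28.0 × 0.050 L/cmH2O = 1.4 s.
Exhaled fraction f = 1 − e^(−t/τ) → t = −τ·ln(1 − f) = −1.4·ln(0.22) = 2.12 s.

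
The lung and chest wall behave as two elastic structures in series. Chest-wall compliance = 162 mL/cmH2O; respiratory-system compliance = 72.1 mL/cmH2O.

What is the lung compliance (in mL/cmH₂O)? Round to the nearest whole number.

1/CL = 1/Crs − 1/Ccw.
1/CL = 1/72.1 − 1/162 = 0.007697.
CL = 129.92 mL/cmH2O.

130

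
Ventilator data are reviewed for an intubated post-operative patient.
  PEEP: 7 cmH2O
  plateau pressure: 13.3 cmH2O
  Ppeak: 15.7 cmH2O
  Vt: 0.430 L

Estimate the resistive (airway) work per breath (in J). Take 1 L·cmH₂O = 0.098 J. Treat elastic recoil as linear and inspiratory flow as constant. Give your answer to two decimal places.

0.10

With constant inspiratory flow the resistive pressure is constant at PIP − Pplat = 15.7 − 13.3 = 2.4 cmH2O, so resistive work = 2.4 × 0.430 = 1.032 L·cmH2O.
× 0.098 J/(L·cmH2O) → 0.1011 J.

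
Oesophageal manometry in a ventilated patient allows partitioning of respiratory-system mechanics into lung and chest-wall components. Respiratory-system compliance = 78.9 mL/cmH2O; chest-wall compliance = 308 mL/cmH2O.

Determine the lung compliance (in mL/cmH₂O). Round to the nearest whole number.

1/CL = 1/Crs − 1/Ccw.
1/CL = 1/78.9 − 1/308 = 0.009428.
CL = 106.07 mL/cmH2O.

106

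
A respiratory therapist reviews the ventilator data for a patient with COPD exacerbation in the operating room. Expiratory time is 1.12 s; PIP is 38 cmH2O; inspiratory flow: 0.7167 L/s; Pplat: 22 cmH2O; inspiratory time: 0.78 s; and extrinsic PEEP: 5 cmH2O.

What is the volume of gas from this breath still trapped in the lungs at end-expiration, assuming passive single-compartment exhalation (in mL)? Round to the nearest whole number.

Vt = flow × Ti = 0.7167 L/s × 0.78 s × 1000 mL/L = 559.03 mL.
R = (PIP − Pplat)/V̇ = (38 − 22) / 0.7167 = 16.0/0.7167 = 22.325 cmH2O·s/L.
C = Vt/(Pplat − PEEP) = 559.03 / (22 − 5) = 559.03/17.0 = 32.884 mL/cmH2O.
τ = R × C = 22.325 × 0.03288 L/cmH2O = 0.734 s.
Fraction remaining = e^(−Te/τ) = e^(−1.12/0.734) = 0.2174.
Trapped volume = 559.03 × 0.2174 = 121.53 mL.

122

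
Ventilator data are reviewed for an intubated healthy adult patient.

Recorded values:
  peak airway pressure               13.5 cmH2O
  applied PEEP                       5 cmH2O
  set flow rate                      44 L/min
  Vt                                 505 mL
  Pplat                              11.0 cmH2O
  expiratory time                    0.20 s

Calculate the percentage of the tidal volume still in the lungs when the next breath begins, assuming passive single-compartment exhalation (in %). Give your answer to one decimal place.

49.8

Flow: 44 L/min ÷ 60 = 0.7333 L/s.
R = (PIP − Pplat)/V̇ = (13.5 − 11.0) / 0.7333 = 2.5/0.7333 = 3.409 cmH2O·s/L.
C = Vt/(Pplat − PEEP) = 505.0 / (11.0 − 5) = 505.0/6.0 = 84.167 mL/cmH2O.
τ = R × C = 3.409 × 0.08417 L/cmH2O = 0.2869 s.
Fraction remaining at end-expiration = e^(−Te/τ) = e^(−0.20/0.2869) = 0.498 → 49.8%.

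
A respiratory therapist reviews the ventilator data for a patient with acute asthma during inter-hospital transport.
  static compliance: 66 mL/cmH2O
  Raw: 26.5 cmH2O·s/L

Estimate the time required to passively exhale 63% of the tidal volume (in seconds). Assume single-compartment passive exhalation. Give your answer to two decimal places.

τ = R × C = 26.5 × 66 mL/cmH2O = 26.5 × 0.066 L/cmH2O = 1.749 s.
Exhaled fraction f = 1 − e^(−t/τ) → t = −τ·ln(1 − f) = −1.749·ln(0.37) = 1.739 s.

1.74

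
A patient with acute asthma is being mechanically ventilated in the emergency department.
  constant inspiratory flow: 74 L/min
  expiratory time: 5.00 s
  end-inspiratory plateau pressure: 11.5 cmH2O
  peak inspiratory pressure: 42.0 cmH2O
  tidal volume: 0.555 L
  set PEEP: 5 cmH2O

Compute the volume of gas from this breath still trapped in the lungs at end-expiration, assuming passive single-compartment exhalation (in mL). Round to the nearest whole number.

Flow: 74 L/min ÷ 60 = 1.2333 L/s.
R = (PIP − Pplat)/V̇ = (42.0 − 11.5) / 1.2333 = 30.5/1.2333 = 24.73 cmH2O·s/L.
C = Vt/(Pplat − PEEP) = 555.0 / (11.5 − 5) = 555.0/6.5 = 85.385 mL/cmH2O.
τ = R × C = 24.73 × 0.08539 L/cmH2O = 2.112 s.
Fraction remaining = e^(−Te/τ) = e^(−5.00/2.112) = 0.09372.
Trapped volume = 555.0 × 0.09372 = 52.015 mL.

52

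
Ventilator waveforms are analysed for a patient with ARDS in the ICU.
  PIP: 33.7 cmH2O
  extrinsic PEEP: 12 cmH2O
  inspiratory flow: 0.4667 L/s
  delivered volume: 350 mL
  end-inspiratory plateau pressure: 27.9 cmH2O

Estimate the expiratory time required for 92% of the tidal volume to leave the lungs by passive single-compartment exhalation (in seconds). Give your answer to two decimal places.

0.69

R = (PIP − Pplat)/V̇ = (33.7 − 27.9) / 0.4667 = 5.8/0.4667 = 12.428 cmH2O·s/L.
C = Vt/(Pplat − PEEP) = 350.0 / (27.9 − 12) = 350.0/15.9 = 22.013 mL/cmH2O.
τ = R × C = 12.428 × 0.02201 L/cmH2O = 0.2735 s.
t = −τ·ln(1 − 0.92) = −0.2735·ln(0.08) = 0.6908 s.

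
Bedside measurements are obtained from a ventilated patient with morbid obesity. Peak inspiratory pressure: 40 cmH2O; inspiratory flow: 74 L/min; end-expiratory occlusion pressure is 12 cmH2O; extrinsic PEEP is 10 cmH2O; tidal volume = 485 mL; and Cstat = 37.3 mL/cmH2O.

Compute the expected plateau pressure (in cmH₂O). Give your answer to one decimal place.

End-expiratory occlusion gives total PEEP = 12 cmH2O (intrinsic PEEP = 12 − 10 = 2). Use total PEEP for the elastic gradient.
Pplat = PEEPtotal + Vt / Cstat = 12 + 485 / 37.3 = 12 + 13.003 = 25.003 cmH2O.

25.0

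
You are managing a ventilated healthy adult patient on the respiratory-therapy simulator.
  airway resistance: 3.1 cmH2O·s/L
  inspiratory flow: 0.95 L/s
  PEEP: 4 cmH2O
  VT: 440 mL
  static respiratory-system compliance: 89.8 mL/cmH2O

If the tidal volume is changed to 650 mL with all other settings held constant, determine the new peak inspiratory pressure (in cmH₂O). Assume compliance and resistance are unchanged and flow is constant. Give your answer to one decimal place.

14.2

PIP = Vt/C + R·V̇ + PEEP (constant-flow equation of motion).
Only the elastic term changes: ΔPIP = ΔVt / C = (650 − 440) / 89.8 = 2.339 cmH2O.
Original PIP = 440/89.8 + 3.1×0.95 + 4 = 11.845 cmH2O; new PIP = 11.845 + (2.339) = 14.184 cmH2O.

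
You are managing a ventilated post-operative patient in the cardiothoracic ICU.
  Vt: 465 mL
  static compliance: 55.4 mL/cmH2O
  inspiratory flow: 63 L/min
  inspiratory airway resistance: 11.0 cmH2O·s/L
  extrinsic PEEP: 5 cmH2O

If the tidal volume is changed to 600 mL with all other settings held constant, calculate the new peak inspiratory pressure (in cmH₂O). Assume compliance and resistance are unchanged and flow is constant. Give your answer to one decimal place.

Flow: 63 L/min ÷ 60 = 1.05 L/s.
PIP = Vt/C + R·V̇ + PEEP (constant-flow equation of motion).
Only the elastic term changes: ΔPIP = ΔVt / C = (600 − 465) / 55.4 = 2.437 cmH2O.
Original PIP = 465/55.4 + 11.0×1.05 + 5 = 24.944 cmH2O; new PIP = 24.944 + (2.437) = 27.381 cmH2O.

27.4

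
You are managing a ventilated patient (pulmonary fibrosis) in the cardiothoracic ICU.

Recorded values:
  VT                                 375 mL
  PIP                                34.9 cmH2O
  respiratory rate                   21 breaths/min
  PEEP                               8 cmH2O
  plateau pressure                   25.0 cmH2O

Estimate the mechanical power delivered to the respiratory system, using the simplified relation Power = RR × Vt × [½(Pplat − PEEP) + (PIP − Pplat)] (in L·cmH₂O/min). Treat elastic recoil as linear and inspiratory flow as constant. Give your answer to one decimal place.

Per-breath work = Vt × [½(Pplat−PEEP) + (PIP−Pplat)] = 0.375 × [0.5×17.0 + 9.9] = 0.375 × 18.4 = 6.9 L·cmH2O.
Power = 21 × 6.9 = 144.9 L·cmH2O/min.

144.9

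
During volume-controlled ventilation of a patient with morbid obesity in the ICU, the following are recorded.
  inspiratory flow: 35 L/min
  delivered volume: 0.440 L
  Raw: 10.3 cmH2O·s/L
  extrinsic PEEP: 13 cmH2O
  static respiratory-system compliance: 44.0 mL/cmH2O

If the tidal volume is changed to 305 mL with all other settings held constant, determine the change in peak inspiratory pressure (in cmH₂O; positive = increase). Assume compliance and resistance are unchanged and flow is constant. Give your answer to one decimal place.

-3.1

PIP = Vt/C + R·V̇ + PEEP (constant-flow equation of motion).
Only the elastic term changes: ΔPIP = ΔVt / C = (305 − 440) / 44.0 = -3.068 cmH2O.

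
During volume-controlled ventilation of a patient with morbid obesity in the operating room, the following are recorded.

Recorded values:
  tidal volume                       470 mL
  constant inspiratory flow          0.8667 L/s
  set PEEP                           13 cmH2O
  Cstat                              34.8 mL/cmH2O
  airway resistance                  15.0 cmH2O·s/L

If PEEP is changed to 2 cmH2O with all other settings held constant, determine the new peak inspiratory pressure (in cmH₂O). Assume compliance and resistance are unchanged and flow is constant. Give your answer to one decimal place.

PIP = Vt/C + R·V̇ + PEEP (constant-flow equation of motion).
Only the baseline term changes: ΔPIP = ΔPEEP = 2 − 13 = -11.0 cmH2O.
Original PIP = 470/34.8 + 15.0×0.8667 + 13 = 39.506 cmH2O; new PIP = 39.506 + (-11.0) = 28.506 cmH2O.

28.5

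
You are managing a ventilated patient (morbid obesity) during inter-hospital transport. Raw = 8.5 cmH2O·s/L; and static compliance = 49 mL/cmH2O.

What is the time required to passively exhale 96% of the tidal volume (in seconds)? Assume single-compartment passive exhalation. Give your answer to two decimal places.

τ = R × C = 8.5 × 49 mL/cmH2O = 8.5 × 0.049 L/cmH2O = 0.4165 s.
Exhaled fraction f = 1 − e^(−t/τ) → t = −τ·ln(1 − f) = −0.4165·ln(0.04) = 1.341 s.

1.34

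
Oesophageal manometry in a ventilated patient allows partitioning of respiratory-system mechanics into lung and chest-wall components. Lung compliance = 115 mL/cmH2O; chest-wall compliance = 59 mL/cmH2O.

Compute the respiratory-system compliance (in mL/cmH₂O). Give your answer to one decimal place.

Lung and chest wall are elastances in series: 1/Crs = 1/CL + 1/Ccw.
1/Crs = 1/115 + 1/59 = 0.02564.
Crs = 39.002 mL/cmH2O.

39.0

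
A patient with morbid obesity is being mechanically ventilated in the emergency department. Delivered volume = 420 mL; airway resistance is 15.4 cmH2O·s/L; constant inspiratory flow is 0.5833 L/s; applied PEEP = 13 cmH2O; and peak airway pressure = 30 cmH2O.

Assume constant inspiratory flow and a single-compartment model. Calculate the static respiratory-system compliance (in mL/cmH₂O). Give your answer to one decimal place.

52.4

Equation of motion (constant flow): PIP = Vt/C + R·V̇ + PEEP.
Vt/C = PIP − R·V̇ − PEEP = 30 − 15.4×0.5833 − 13 = 30 − 8.983 − 13 = 8.017 cmH2O.
C = Vt / 8.017 = 420 / 8.017 = 52.389 mL/cmH2O.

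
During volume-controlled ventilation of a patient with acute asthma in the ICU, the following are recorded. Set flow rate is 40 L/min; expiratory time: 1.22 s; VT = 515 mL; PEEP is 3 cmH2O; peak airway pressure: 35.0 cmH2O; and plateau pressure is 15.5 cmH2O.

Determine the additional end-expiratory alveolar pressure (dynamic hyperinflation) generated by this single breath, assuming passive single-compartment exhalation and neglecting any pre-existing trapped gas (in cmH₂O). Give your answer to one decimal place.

Flow: 40 L/min ÷ 60 = 0.6667 L/s.
R = (PIP − Pplat)/V̇ = (35.0 − 15.5) / 0.6667 = 19.5/0.6667 = 29.249 cmH2O·s/L.
C = Vt/(Pplat − PEEP) = 515.0 / (15.5 − 3) = 515.0/12.5 = 41.2 mL/cmH2O.
τ = R × C = 29.249 × 0.0412 L/cmH2O = 1.205 s.
Fraction remaining = e^(−Te/τ) = e^(−1.22/1.205) = 0.3633; trapped volume = 515.0 × 0.3633 = 187.1 mL.
Additional alveolar pressure from trapping ≈ V_trapped / C = 187.1 / 41.2 = 4.541 cmH2O.

4.5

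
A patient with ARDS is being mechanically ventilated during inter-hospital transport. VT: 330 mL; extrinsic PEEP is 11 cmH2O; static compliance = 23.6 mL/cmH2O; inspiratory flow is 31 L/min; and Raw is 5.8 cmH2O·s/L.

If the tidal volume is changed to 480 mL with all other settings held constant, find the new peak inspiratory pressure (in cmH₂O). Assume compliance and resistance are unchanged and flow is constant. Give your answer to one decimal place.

34.3

Flow: 31 L/min ÷ 60 = 0.5167 L/s.
PIP = Vt/C + R·V̇ + PEEP (constant-flow equation of motion).
Only the elastic term changes: ΔPIP = ΔVt / C = (480 − 330) / 23.6 = 6.356 cmH2O.
Original PIP = 330/23.6 + 5.8×0.5167 + 11 = 27.98 cmH2O; new PIP = 27.98 + (6.356) = 34.336 cmH2O.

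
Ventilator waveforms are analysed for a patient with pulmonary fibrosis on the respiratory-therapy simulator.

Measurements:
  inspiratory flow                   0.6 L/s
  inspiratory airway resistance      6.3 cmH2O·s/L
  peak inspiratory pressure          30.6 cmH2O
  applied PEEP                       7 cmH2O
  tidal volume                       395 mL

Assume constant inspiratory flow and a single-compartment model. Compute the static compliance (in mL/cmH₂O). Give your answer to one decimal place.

Equation of motion (constant flow): PIP = Vt/C + R·V̇ + PEEP.
Vt/C = PIP − R·V̇ − PEEP = 30.6 − 6.3×0.6 − 7 = 30.6 − 3.78 − 7 = 19.82 cmH2O.
C = Vt / 19.82 = 395 / 19.82 = 19.929 mL/cmH2O.

19.9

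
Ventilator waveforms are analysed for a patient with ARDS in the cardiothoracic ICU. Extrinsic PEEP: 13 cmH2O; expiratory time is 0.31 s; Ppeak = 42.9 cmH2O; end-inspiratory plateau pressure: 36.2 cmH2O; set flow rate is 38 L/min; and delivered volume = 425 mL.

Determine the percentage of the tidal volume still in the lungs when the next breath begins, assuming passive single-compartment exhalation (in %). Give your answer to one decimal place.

Flow: 38 L/min ÷ 60 = 0.6333 L/s.
R = (PIP − Pplat)/V̇ = (42.9 − 36.2) / 0.6333 = 6.7/0.6333 = 10.58 cmH2O·s/L.
C = Vt/(Pplat − PEEP) = 425.0 / (36.2 − 13) = 425.0/23.2 = 18.319 mL/cmH2O.
τ = R × C = 10.58 × 0.01832 L/cmH2O = 0.1938 s.
Fraction remaining at end-expiration = e^(−Te/τ) = e^(−0.31/0.1938) = 0.202 → 20.2%.

20.2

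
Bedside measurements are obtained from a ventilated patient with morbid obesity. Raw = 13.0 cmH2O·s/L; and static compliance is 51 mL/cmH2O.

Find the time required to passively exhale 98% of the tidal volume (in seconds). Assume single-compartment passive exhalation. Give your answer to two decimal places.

τ = R × C = 13.0 × 51 mL/cmH2O = 13.0 × 0.051 L/cmH2O = 0.663 s.
Exhaled fraction f = 1 − e^(−t/τ) → t = −τ·ln(1 − f) = −0.663·ln(0.02) = 2.594 s.

2.59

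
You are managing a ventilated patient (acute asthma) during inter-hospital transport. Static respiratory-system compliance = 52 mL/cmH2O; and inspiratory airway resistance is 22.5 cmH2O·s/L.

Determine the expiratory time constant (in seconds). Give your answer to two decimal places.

τ = R × C = 22.5 × 52 mL/cmH2O = 22.5 × 0.052 L/cmH2O = 1.17 s.

1.17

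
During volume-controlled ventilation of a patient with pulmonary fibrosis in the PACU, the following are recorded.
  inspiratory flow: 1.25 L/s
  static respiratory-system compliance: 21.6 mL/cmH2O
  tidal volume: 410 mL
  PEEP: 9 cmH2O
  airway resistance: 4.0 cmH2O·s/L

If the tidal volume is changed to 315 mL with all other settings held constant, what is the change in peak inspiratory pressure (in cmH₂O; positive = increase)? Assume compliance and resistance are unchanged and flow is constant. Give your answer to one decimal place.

-4.4

PIP = Vt/C + R·V̇ + PEEP (constant-flow equation of motion).
Only the elastic term changes: ΔPIP = ΔVt / C = (315 − 410) / 21.6 = -4.398 cmH2O.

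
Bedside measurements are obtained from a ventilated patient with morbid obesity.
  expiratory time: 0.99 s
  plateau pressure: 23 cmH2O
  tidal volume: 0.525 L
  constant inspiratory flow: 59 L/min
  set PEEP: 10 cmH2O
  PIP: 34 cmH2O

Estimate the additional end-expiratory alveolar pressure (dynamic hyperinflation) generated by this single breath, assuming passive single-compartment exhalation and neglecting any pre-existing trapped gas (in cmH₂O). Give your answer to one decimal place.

Flow: 59 L/min ÷ 60 = 0.9833 L/s.
R = (PIP − Pplat)/V̇ = (34 − 23) / 0.9833 = 11.0/0.9833 = 11.187 cmH2O·s/L.
C = Vt/(Pplat − PEEP) = 525.0 / (23 − 10) = 525.0/13.0 = 40.385 mL/cmH2O.
τ = R × C = 11.187 × 0.04039 L/cmH2O = 0.4518 s.
Fraction remaining = e^(−Te/τ) = e^(−0.99/0.4518) = 0.1118; trapped volume = 525.0 × 0.1118 = 58.695 mL.
Additional alveolar pressure from trapping ≈ V_trapped / C = 58.695 / 40.385 = 1.453 cmH2O.

1.5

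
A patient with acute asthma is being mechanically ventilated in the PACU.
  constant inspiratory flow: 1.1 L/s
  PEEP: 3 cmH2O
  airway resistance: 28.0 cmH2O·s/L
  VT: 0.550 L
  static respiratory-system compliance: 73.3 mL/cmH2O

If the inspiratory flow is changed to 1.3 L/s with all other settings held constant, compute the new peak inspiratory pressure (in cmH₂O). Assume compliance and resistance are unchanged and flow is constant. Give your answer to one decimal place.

PIP = Vt/C + R·V̇ + PEEP (constant-flow equation of motion).
Only the resistive term changes: ΔPIP = R × ΔV̇ = 28.0 × (1.3 − 1.1) = 28.0 × 0.2 = 5.6 cmH2O.
Original PIP = 550/73.3 + 28.0×1.1 + 3 = 41.303 cmH2O; new PIP = 41.303 + (5.6) = 46.903 cmH2O.

46.9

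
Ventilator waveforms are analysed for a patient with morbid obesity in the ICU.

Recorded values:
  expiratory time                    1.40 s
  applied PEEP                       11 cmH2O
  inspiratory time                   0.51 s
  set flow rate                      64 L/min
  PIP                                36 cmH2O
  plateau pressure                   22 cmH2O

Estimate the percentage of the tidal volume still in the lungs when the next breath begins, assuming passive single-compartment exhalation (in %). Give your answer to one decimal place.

11.6

Flow: 64 L/min ÷ 60 = 1.0667 L/s.
Vt = flow × Ti = 1.0667 L/s × 0.51 s × 1000 mL/L = 544.02 mL.
R = (PIP − Pplat)/V̇ = (36 − 22) / 1.0667 = 14.0/1.0667 = 13.125 cmH2O·s/L.
C = Vt/(Pplat − PEEP) = 544.02 / (22 − 11) = 544.02/11.0 = 49.456 mL/cmH2O.
τ = R × C = 13.125 × 0.04946 L/cmH2O = 0.6492 s.
Fraction remaining at end-expiration = e^(−Te/τ) = e^(−1.40/0.6492) = 0.1157 → 11.57%.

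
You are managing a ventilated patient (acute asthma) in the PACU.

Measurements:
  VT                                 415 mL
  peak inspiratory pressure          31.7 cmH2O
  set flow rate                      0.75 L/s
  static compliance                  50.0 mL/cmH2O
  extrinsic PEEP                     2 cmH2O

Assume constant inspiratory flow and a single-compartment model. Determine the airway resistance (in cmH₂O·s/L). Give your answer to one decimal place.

28.5

Equation of motion (constant flow): PIP = Vt/C + R·V̇ + PEEP.
R·V̇ = PIP − Vt/C − PEEP = 31.7 − 415/50.0 − 2 = 31.7 − 8.3 − 2 = 21.4 cmH2O.
R = 21.4 / 0.75 = 28.533 cmH2O·s/L.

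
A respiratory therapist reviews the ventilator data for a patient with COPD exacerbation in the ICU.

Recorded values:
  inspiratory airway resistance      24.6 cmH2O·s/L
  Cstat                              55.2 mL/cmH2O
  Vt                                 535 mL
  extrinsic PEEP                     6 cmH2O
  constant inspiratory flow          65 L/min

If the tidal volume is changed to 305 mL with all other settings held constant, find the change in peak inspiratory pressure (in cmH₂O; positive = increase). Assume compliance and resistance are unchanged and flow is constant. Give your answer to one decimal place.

PIP = Vt/C + R·V̇ + PEEP (constant-flow equation of motion).
Only the elastic term changes: ΔPIP = ΔVt / C = (305 − 535) / 55.2 = -4.167 cmH2O.

-4.2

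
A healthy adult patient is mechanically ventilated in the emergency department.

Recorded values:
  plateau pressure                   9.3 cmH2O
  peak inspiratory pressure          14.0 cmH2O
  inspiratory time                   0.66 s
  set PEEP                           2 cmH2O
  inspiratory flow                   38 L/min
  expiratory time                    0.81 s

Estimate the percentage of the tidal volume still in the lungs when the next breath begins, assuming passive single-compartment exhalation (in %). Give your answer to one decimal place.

14.9

Flow: 38 L/min ÷ 60 = 0.6333 L/s.
Vt = flow × Ti = 0.6333 L/s × 0.66 s × 1000 mL/L = 417.98 mL.
R = (PIP − Pplat)/V̇ = (14.0 − 9.3) / 0.6333 = 4.7/0.6333 = 7.421 cmH2O·s/L.
C = Vt/(Pplat − PEEP) = 417.98 / (9.3 − 2) = 417.98/7.3 = 57.258 mL/cmH2O.
τ = R × C = 7.421 × 0.05726 L/cmH2O = 0.4249 s.
Fraction remaining at end-expiration = e^(−Te/τ) = e^(−0.81/0.4249) = 0.1486 → 14.86%.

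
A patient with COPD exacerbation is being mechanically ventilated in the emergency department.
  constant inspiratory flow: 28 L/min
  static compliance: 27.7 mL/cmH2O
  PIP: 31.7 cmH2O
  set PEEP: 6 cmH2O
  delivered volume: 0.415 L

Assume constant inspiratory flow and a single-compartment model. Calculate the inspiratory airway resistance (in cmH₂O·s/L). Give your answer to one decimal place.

Flow: 28 L/min ÷ 60 = 0.4667 L/s.
Equation of motion (constant flow): PIP = Vt/C + R·V̇ + PEEP.
R·V̇ = PIP − Vt/C − PEEP = 31.7 − 415/27.7 − 6 = 31.7 − 14.982 − 6 = 10.718 cmH2O.
R = 10.718 / 0.4667 = 22.966 cmH2O·s/L.

23.0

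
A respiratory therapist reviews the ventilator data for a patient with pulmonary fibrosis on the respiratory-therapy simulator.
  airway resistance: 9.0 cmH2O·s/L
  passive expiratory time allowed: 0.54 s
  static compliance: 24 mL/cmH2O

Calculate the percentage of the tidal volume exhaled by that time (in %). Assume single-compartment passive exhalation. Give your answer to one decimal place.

91.8

τ = R × C = 9.0 × 24 mL/cmH2O = 9.0 × 0.024 L/cmH2O = 0.216 s.
Passive exhalation: V(t)/V₀ = e^(−t/τ) = e^(−0.54/0.216) = 0.08208.
Fraction exhaled = 1 − 0.08208 = 0.9179 → 91.79%.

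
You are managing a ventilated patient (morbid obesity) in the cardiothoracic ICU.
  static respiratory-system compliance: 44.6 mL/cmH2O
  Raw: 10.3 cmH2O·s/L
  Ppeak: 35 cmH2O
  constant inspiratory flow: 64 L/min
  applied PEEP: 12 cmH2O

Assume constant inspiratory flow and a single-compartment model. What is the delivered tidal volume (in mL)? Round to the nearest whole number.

Flow: 64 L/min ÷ 60 = 1.0667 L/s.
Equation of motion (constant flow): PIP = Vt/C + R·V̇ + PEEP.
Vt/C = PIP − R·V̇ − PEEP = 35 − 10.987 − 12 = 12.013 cmH2O.
Vt = C × 12.013 = 44.6 × 12.013 = 535.78 mL.

536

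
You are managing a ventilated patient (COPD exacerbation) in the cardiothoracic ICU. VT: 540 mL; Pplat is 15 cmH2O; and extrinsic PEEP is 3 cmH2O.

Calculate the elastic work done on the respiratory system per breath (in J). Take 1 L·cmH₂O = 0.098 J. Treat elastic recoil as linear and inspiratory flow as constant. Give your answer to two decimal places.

Elastic work ≈ ½ × (Pplat − PEEP) × Vt = 0.5 × (15 − 3) × 0.540 L = 0.5 × 12.0 × 0.540 = 3.24 L·cmH2O.
× 0.098 J/(L·cmH2O) → 0.3175 J.

0.32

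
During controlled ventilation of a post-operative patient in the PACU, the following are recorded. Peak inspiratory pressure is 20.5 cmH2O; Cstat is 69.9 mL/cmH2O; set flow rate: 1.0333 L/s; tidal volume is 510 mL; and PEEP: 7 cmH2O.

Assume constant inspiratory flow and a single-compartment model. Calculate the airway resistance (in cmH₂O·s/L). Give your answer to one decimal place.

6.0

Equation of motion (constant flow): PIP = Vt/C + R·V̇ + PEEP.
R·V̇ = PIP − Vt/C − PEEP = 20.5 − 510/69.9 − 7 = 20.5 − 7.296 − 7 = 6.204 cmH2O.
R = 6.204 / 1.0333 = 6.004 cmH2O·s/L.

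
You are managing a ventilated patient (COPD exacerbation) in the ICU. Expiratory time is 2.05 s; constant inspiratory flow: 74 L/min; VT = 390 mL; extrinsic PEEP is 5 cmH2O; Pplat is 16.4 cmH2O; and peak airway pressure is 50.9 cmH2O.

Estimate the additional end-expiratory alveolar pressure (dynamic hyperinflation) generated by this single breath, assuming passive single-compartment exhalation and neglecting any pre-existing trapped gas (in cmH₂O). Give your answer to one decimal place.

Flow: 74 L/min ÷ 60 = 1.2333 L/s.
R = (PIP − Pplat)/V̇ = (50.9 − 16.4) / 1.2333 = 34.5/1.2333 = 27.974 cmH2O·s/L.
C = Vt/(Pplat − PEEP) = 390.0 / (16.4 − 5) = 390.0/11.4 = 34.211 mL/cmH2O.
τ = R × C = 27.974 × 0.03421 L/cmH2O = 0.957 s.
Fraction remaining = e^(−Te/τ) = e^(−2.05/0.957) = 0.1174; trapped volume = 390.0 × 0.1174 = 45.786 mL.
Additional alveolar pressure from trapping ≈ V_trapped / C = 45.786 / 34.211 = 1.338 cmH2O.

1.3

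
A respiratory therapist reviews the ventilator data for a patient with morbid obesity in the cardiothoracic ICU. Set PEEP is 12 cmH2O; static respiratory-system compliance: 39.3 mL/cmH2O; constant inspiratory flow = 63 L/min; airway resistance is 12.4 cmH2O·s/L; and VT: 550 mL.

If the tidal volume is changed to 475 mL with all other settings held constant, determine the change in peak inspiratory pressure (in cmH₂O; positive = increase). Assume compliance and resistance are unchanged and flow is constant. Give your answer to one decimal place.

-1.9

PIP = Vt/C + R·V̇ + PEEP (constant-flow equation of motion).
Only the elastic term changes: ΔPIP = ΔVt / C = (475 − 550) / 39.3 = -1.908 cmH2O.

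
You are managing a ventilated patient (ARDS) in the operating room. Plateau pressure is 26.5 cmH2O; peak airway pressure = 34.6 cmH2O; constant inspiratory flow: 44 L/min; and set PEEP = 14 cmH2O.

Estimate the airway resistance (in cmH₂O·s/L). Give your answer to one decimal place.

11.0

Flow: 44 L/min ÷ 60 = 0.7333 L/s.
Raw = (PIP − Pplat) / flow = (34.6 − 26.5) / 0.7333 = 8.1 / 0.7333 = 11.046 cmH2O·s/L.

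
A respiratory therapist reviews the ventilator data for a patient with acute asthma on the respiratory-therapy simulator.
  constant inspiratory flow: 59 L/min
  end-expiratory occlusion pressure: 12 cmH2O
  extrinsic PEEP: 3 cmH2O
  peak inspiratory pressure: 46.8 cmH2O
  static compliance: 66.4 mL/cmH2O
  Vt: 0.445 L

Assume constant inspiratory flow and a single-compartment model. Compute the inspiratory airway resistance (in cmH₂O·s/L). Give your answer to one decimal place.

28.6

Flow: 59 L/min ÷ 60 = 0.9833 L/s.
Total PEEP = 12 cmH2O (set 3 + intrinsic 9); this is the baseline alveolar pressure.
Equation of motion (constant flow): PIP = Vt/C + R·V̇ + PEEP.
R·V̇ = PIP − Vt/C − PEEP = 46.8 − 445/66.4 − 12 = 46.8 − 6.702 − 12 = 28.098 cmH2O.
R = 28.098 / 0.9833 = 28.575 cmH2O·s/L.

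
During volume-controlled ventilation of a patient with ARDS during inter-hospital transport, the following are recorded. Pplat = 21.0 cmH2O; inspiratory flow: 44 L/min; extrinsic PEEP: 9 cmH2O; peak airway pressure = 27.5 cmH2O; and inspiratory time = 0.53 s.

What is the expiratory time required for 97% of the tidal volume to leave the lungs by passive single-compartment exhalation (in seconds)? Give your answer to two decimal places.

1.01

Flow: 44 L/min ÷ 60 = 0.7333 L/s.
Vt = flow × Ti = 0.7333 L/s × 0.53 s × 1000 mL/L = 388.65 mL.
R = (PIP − Pplat)/V̇ = (27.5 − 21.0) / 0.7333 = 6.5/0.7333 = 8.864 cmH2O·s/L.
C = Vt/(Pplat − PEEP) = 388.65 / (21.0 − 9) = 388.65/12.0 = 32.388 mL/cmH2O.
τ = R × C = 8.864 × 0.03239 L/cmH2O = 0.2871 s.
t = −τ·ln(1 − 0.97) = −0.2871·ln(0.03) = 1.007 s.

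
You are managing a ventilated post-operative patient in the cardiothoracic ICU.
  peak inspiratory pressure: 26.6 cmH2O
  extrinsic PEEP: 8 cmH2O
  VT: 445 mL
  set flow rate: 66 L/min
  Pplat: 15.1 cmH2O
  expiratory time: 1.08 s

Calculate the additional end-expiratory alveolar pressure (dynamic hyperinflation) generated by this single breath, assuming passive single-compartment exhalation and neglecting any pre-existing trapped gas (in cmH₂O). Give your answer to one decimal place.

1.4

Flow: 66 L/min ÷ 60 = 1.1 L/s.
R = (PIP − Pplat)/V̇ = (26.6 − 15.1) / 1.1 = 11.5/1.1 = 10.455 cmH2O·s/L.
C = Vt/(Pplat − PEEP) = 445.0 / (15.1 − 8) = 445.0/7.1 = 62.676 mL/cmH2O.
τ = R × C = 10.455 × 0.06268 L/cmH2O = 0.6553 s.
Fraction remaining = e^(−Te/τ) = e^(−1.08/0.6553) = 0.1924; trapped volume = 445.0 × 0.1924 = 85.618 mL.
Additional alveolar pressure from trapping ≈ V_trapped / C = 85.618 / 62.676 = 1.366 cmH2O.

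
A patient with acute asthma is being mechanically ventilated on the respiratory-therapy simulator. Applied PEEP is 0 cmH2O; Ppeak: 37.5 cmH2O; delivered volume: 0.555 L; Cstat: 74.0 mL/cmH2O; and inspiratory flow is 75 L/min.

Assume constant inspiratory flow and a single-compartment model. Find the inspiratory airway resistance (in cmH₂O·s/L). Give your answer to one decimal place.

Flow: 75 L/min ÷ 60 = 1.25 L/s.
Equation of motion (constant flow): PIP = Vt/C + R·V̇ + PEEP.
R·V̇ = PIP − Vt/C − PEEP = 37.5 − 555/74.0 − 0 = 37.5 − 7.5 − 0 = 30.0 cmH2O.
R = 30.0 / 1.25 = 24.0 cmH2O·s/L.

24.0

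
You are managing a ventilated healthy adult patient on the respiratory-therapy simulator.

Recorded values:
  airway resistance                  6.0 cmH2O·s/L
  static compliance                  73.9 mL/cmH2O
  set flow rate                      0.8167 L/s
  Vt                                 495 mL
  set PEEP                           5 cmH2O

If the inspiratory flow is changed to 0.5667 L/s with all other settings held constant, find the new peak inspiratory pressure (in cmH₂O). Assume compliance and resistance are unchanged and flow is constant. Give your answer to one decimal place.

PIP = Vt/C + R·V̇ + PEEP (constant-flow equation of motion).
Only the resistive term changes: ΔPIP = R × ΔV̇ = 6.0 × (0.5667 − 0.8167) = 6.0 × -0.25 = -1.5 cmH2O.
Original PIP = 495/73.9 + 6.0×0.8167 + 5 = 16.598 cmH2O; new PIP = 16.598 + (-1.5) = 15.098 cmH2O.

15.1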